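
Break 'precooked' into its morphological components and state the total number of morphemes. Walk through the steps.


Step 1: Identify prefix: 'pre' (meaning: before)
Step 2: Identify root: 'cook'
Step 3: Identify suffix(es): 'ed'
Decomposition: pre- (prefix: before) + cook (root) + -ed (suffix: past)
Total morphemes: 3

3 morphemes (pre- (prefix: before) + cook (root) + -ed (suffix: past))


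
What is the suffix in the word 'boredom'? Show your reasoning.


The word 'boredom' = 'bore' (root) + '-dom' (suffix). The suffix is '-dom'.

dom


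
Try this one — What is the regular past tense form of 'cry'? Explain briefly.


Apply rule: Change -y to -ied. 'cry' becomes 'cried'.

cried


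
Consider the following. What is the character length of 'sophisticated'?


Spell out 'sophisticated' and number each letter: s(1), o(2), p(3), h(4), i(5), s(6), t(7), i(8), c(9), a(10), t(11), e(12), d(13). Total: 13 letters.

13


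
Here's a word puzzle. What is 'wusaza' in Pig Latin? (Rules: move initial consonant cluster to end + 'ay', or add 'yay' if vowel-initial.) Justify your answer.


'wusaza': move consonant cluster 'w' to end and add 'ay': 'usazaway'.

usazaway


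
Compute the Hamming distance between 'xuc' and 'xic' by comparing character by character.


Alignment:
Position 1: 'x' vs 'x' = match
Position 2: 'u' vs 'i' = DIFFER
Position 3: 'c' vs 'c' = match
Total differences: 1

1


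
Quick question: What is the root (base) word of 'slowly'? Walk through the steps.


Remove suffix '-ly' from 'slowly' to get root 'slow'.

slow


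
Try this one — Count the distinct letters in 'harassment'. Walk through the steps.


Unique letters in 'harassment': {a, e, h, m, n, r, s, t} = 8 distinct letters.

8


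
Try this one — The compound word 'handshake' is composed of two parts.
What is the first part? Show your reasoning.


Split 'handshake' into 'hand' + 'shake'. The first part is 'hand'.

hand


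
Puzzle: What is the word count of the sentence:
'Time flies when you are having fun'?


Split into words: Time | flies | when | you | are | having | fun = 7 words.

7


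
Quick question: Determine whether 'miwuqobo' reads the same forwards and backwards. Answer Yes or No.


Forward: 'miwuqobo'
Reversed: 'oboquwim'
They differ.

No


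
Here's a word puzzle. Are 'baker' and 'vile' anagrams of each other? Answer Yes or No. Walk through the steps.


Sorted letters of 'baker': 'abekr'
Sorted letters of 'vile': 'eilv'
They do not match.

No


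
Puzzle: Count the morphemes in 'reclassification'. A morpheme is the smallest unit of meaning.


Decomposition: re- (prefix) + class (root) + -ify (suffix) + -ation (suffix) = 4 morpheme(s)

4 morphemes


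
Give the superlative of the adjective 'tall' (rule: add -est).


Apply superlative formation (add -est): 'tall' -> 'tallest'.

tallest


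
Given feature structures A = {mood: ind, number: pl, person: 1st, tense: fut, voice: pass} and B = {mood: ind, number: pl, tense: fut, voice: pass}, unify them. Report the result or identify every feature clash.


Compare features:
mood: A=ind vs B=ind -> unified: ind
number: A=pl vs B=pl -> unified: pl
person: A=1st vs B=_ -> unified: 1st
tense: A=fut vs B=fut -> unified: fut
voice: A=pass vs B=pass -> unified: pass
No clashes found.

Unified: {mood: ind, number: pl, person: 1st, tense: fut, voice: pass}


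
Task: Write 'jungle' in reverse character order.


Reverse 'jungle' character by character: 'elgnuj'.

elgnuj


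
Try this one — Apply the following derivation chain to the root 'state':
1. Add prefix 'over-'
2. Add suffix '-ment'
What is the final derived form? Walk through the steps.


Step 1: Add prefix 'over-' to 'state' = 'overstate'
Step 2: Add suffix '-ment' to 'overstate' = 'overstatement'

overstatement


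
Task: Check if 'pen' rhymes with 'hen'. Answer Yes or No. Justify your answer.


Rime (stressed vowel + following sounds) of 'pen': -en = /ɛn/
Rime of 'hen': -en = /ɛn/
/ɛn/ and /ɛn/ are the same ending sound, so the words rhyme.

Yes


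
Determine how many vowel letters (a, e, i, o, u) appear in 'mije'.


Vowels in 'mije': i, e = 2 vowels.

2


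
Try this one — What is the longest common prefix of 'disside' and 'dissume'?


Compare from the start: 4 characters match: 'diss'. Mismatch at position 5: 'i' vs 'u'.

diss


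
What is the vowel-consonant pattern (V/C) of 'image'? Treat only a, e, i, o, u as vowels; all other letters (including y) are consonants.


Letter mapping: i = V, m = C, a = V, g = C, e = V.

VCVCV


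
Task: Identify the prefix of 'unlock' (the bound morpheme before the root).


The word 'unlock' = 'un' (prefix) + 'lock' (root). The prefix is 'un'.

un


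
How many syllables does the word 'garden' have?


Break 'garden' into syllables: gar-den -> gar | den = 2 syllables

2 syllables


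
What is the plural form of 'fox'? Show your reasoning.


Apply rule: Add -es (sibilant/fricative ending). 'fox' becomes 'foxes'.

foxes


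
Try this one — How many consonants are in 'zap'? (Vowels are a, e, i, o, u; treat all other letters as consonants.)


Consonants in 'zap': z, p = 2 consonants.

2


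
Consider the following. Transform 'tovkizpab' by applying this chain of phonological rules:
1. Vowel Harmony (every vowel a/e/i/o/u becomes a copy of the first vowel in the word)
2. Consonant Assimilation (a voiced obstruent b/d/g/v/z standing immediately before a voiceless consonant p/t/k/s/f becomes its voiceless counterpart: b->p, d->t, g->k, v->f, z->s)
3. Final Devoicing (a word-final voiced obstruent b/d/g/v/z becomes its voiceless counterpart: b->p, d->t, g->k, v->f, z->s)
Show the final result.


Starting form: 'tovkizpab'
Rule 1: Vowel Harmony: all vowels become 'o' (matching first vowel). 'tovkizpab' -> 'tovkozpob'
Rule 2: Consonant Assimilation: voiced obstruent before voiceless consonant becomes voiceless ('vk' -> 'fk', 'zp' -> 'sp'). 'tovkozpob' -> 'tofkospob'
Rule 3: Final Devoicing: word-final voiced obstruent 'b' becomes voiceless 'p'. 'tofkospob' -> 'tofkospop'
Final form: 'tofkospop'

tofkospop


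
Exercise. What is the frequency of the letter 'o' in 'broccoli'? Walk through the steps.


Letter 'o' in 'broccoli': found at position(s) 3, 6 = 2 occurrence(s).

2


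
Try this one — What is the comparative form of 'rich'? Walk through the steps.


Apply comparative formation (add -er): 'rich' -> 'richer'.

richer


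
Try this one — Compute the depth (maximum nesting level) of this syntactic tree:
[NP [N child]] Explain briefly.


Count bracket nesting levels:
'[' at pos 0: depth = 1
'[' at pos 4: depth = 2
Maximum depth reached: 2

2


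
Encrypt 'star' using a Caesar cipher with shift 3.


Shift each letter by 3: s -> v, t -> w, a -> d, r -> u. Result: 'vwdu'.

vwdu


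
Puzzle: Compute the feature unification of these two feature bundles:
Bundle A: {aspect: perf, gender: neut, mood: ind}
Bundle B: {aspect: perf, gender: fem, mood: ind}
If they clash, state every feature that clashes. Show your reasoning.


Compare features:
aspect: A=perf vs B=perf -> unified: perf
gender: A=neut vs B=fem -> CLASH
mood: A=ind vs B=ind -> unified: ind
Clash detected on feature 'gender' (neut vs fem); unification fails.

CLASH on 'gender' (neut vs fem)


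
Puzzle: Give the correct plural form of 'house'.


Apply rule: Add -s. 'house' becomes 'houses'.

houses


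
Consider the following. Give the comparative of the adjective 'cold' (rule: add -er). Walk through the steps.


Apply comparative formation (add -er): 'cold' -> 'colder'.

colder


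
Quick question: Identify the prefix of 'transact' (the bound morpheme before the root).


The word 'transact' = 'trans' (prefix) + 'act' (root). The prefix is 'trans'.

trans


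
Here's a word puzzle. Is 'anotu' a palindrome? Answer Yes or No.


Forward: 'anotu'
Reversed: 'utona'
They differ.

No


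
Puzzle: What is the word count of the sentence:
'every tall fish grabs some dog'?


Split into words: every | tall | fish | grabs | some | dog = 6 words.

6


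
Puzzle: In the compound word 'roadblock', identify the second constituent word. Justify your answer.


Split 'roadblock' into 'road' + 'block'. The second part is 'block'.

block


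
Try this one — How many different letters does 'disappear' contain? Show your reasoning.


Unique letters in 'disappear': {a, d, e, i, p, r, s} = 7 distinct letters.

7


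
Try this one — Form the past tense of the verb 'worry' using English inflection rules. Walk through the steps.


Apply rule: Change -y to -ied. 'worry' becomes 'worried'.

worried


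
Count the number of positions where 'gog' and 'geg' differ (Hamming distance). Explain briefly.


Alignment:
Position 1: 'g' vs 'g' = match
Position 2: 'o' vs 'e' = DIFFER
Position 3: 'g' vs 'g' = match
Total differences: 1

1


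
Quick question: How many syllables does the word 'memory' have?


Break 'memory' into syllables: mem-o-ry -> mem | o | ry = 3 syllables

3 syllables


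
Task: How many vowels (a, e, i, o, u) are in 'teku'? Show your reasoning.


Vowels in 'teku': e, u = 2 vowels.

2


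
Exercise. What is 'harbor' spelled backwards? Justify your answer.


Reverse 'harbor' character by character: 'robrah'.

robrah


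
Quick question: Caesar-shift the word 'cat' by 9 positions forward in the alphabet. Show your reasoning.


Shift each letter by 9: c -> l, a -> j, t -> c. Result: 'ljc'.

ljc


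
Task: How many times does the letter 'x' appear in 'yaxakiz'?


Letter 'x' in 'yaxakiz': found at position(s) 3 = 1 occurrence(s).

1


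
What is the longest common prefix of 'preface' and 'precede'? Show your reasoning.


Compare from the start: 3 characters match: 'pre'. Mismatch at position 4: 'f' vs 'c'.

pre


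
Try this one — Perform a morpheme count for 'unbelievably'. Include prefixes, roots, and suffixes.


Decomposition: un- (prefix) + believe (root) + -able (suffix) + -ly (suffix) = 4 morpheme(s)

4 morphemes


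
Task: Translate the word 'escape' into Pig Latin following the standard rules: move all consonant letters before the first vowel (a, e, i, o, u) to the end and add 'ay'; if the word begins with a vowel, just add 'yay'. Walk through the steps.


'escape' starts with a vowel, so add 'yay': 'escapeyay'.

escapeyay


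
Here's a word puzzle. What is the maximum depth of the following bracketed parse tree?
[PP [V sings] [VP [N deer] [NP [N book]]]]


Count bracket nesting levels:
'[' at pos 0: depth = 1
'[' at pos 4: depth = 2
'[' at pos 14: depth = 2
'[' at pos 18: depth = 3
'[' at pos 27: depth = 3
'[' at pos 31: depth = 4
Maximum depth reached: 4

4


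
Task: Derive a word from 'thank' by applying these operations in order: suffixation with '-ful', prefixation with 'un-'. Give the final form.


Step 1: Add suffix '-ful' to 'thank' = 'thankful'
Step 2: Add prefix 'un-' to 'thankful' = 'unthankful'

unthankful


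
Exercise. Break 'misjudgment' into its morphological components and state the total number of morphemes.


Step 1: Identify prefix: 'mis' (meaning: wrongly)
Step 2: Identify root: 'judge'
Step 3: Identify suffix(es): 'ment'
Decomposition: mis- (prefix: wrongly) + judge (root) + -ment (suffix: action/result)
Total morphemes: 3

3 morphemes (mis- (prefix: wrongly) + judge (root) + -ment (suffix: action/result))


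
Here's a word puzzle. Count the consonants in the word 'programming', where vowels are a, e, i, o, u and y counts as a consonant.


Consonants in 'programming': p, r, g, r, m, m, n, g = 8 consonants.

8


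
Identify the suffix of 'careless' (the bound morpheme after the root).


The word 'careless' = 'care' (root) + '-less' (suffix). The suffix is '-less'.

less


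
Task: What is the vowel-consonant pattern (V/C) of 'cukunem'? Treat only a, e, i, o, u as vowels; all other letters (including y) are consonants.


Letter mapping: c = C, u = V, k = C, u = V, n = C, e = V, m = C.

CVCVCVC


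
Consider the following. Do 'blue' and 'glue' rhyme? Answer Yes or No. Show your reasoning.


Rime (stressed vowel + following sounds) of 'blue': -ue = /uː/
Rime of 'glue': -ue = /uː/
/uː/ and /uː/ are the same ending sound, so the words rhyme.

Yes


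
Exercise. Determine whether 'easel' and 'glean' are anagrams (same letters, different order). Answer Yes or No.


Sorted letters of 'easel': 'aeels'
Sorted letters of 'glean': 'aegln'
They do not match.

No


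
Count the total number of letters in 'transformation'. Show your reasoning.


Spell out 'transformation' and number each letter: t(1), r(2), a(3), n(4), s(5), f(6), o(7), r(8), m(9), a(10), t(11), i(12), o(13), n(14). Total: 14 letters.

14


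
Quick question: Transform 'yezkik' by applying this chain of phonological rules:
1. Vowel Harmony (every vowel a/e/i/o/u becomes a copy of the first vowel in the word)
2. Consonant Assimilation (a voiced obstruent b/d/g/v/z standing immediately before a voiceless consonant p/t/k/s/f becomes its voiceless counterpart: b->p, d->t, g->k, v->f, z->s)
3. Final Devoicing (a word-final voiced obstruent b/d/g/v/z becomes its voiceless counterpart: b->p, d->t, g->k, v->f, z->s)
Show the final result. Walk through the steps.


Starting form: 'yezkik'
Rule 1: Vowel Harmony: all vowels become 'e' (matching first vowel). 'yezkik' -> 'yezkek'
Rule 2: Consonant Assimilation: voiced obstruent before voiceless consonant becomes voiceless ('zk' -> 'sk'). 'yezkek' -> 'yeskek'
Rule 3: Final Devoicing: final consonant 'k' is not one of the voiced obstruents b/d/g/v/z. No change.
Final form: 'yeskek'

yeskek


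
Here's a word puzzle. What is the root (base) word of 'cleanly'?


Remove suffix '-ly' from 'cleanly' to get root 'clean'.

clean


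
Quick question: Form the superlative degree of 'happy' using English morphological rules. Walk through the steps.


Apply superlative formation (consonant + y: change y to i, add -est): 'happy' -> 'happiest'.

happiest


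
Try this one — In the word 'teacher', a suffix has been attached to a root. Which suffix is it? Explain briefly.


The word 'teacher' = 'teach' (root) + '-er' (suffix). The suffix is '-er'.

er


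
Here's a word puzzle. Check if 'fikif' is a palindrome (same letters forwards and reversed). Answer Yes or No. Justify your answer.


Forward: 'fikif'
Reversed: 'fikif'
They are identical.

Yes


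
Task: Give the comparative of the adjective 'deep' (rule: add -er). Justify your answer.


Apply comparative formation (add -er): 'deep' -> 'deeper'.

deeper


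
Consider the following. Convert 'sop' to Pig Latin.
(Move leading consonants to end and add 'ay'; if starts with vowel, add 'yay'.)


'sop': move consonant cluster 's' to end and add 'ay': 'opsay'.

opsay


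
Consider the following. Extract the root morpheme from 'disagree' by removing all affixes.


Remove prefix 'dis' from 'disagree' to get root 'agree'.

agree


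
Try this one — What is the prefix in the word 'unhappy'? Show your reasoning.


The word 'unhappy' = 'un' (prefix) + 'happy' (root). The prefix is 'un'.

un


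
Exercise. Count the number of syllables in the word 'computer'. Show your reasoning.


Break 'computer' into syllables: com-pu-ter -> com | pu | ter = 3 syllables

3 syllables


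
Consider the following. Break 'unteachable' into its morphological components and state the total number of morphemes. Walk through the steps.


Step 1: Identify prefix: 'un' (meaning: not/reverse)
Step 2: Identify root: 'teach'
Step 3: Identify suffix(es): 'able'
Decomposition: un- (prefix: not/reverse) + teach (root) + -able (suffix: capable of)
Total morphemes: 3

3 morphemes (un- (prefix: not/reverse) + teach (root) + -able (suffix: capable of))


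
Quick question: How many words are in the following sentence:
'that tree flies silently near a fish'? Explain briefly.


Split into words: that | tree | flies | silently | near | a | fish = 7 words.

7


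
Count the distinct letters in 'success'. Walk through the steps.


Unique letters in 'success': {c, e, s, u} = 4 distinct letters.

4


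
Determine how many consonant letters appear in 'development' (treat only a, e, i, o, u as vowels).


Consonants in 'development': d, v, l, p, m, n, t = 7 consonants.

7


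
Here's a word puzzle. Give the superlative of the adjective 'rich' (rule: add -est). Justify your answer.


Apply superlative formation (add -est): 'rich' -> 'richest'.

richest


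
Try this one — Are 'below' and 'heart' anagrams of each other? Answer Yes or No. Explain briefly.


Sorted letters of 'below': 'below'
Sorted letters of 'heart': 'aehrt'
They do not match.

No


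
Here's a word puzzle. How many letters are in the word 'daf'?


Spell out 'daf' and number each letter: d(1), a(2), f(3). Total: 3 letters.

3


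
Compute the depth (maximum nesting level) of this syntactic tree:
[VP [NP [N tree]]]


Count bracket nesting levels:
'[' at pos 0: depth = 1
'[' at pos 4: depth = 2
'[' at pos 8: depth = 3
Maximum depth reached: 3

3


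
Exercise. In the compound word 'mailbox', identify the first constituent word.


Split 'mailbox' into 'mail' + 'box'. The first part is 'mail'.

mail


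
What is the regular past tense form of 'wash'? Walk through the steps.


Apply rule: Add -ed. 'wash' becomes 'washed'.

washed


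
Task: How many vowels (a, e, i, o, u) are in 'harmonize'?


Vowels in 'harmonize': a, o, i, e = 4 vowels.

4


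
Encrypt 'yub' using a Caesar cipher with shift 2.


Shift each letter by 2: y -> a, u -> w, b -> d. Result: 'awd'.

awd


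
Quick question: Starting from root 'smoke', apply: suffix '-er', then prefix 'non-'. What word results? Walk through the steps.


Step 1: Add suffix '-er' to 'smoke' = 'smoker'
Step 2: Add prefix 'non-' to 'smoker' = 'nonsmoker'

nonsmoker


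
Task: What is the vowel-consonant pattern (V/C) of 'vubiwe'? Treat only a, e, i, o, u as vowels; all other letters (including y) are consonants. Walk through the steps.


Letter mapping: v = C, u = V, b = C, i = V, w = C, e = V.

CVCVCV


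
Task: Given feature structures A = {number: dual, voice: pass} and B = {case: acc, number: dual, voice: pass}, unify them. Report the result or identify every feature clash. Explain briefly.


Compare features:
case: A=_ vs B=acc -> unified: acc
number: A=dual vs B=dual -> unified: dual
voice: A=pass vs B=pass -> unified: pass
No clashes found.

Unified: {case: acc, number: dual, voice: pass}


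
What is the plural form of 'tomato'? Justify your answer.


Apply rule: Add -es (consonant + o). 'tomato' becomes 'tomatoes'.

tomatoes


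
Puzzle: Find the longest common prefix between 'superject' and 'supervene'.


Compare from the start: 5 characters match: 'super'. Mismatch at position 6: 'j' vs 'v'.

super


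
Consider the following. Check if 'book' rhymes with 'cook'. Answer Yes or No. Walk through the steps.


Rime (stressed vowel + following sounds) of 'book': -ook = /ʊk/
Rime of 'cook': -ook = /ʊk/
/ʊk/ and /ʊk/ are the same ending sound, so the words rhyme.

Yes


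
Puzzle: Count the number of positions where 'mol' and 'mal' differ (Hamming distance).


Alignment:
Position 1: 'm' vs 'm' = match
Position 2: 'o' vs 'a' = DIFFER
Position 3: 'l' vs 'l' = match
Total differences: 1

1


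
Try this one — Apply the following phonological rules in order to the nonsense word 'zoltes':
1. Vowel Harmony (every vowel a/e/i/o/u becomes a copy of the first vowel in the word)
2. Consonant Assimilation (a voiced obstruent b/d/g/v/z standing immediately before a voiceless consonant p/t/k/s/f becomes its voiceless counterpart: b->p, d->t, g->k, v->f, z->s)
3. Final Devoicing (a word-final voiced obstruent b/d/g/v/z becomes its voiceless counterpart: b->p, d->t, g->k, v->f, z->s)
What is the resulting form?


Starting form: 'zoltes'
Rule 1: Vowel Harmony: all vowels become 'o' (matching first vowel). 'zoltes' -> 'zoltos'
Rule 2: Consonant Assimilation: no voiced obstruent (b/d/g/v/z) stands immediately before a voiceless consonant (p/t/k/s/f). No change.
Rule 3: Final Devoicing: final consonant 's' is not one of the voiced obstruents b/d/g/v/z. No change.
Final form: 'zoltos'

zoltos


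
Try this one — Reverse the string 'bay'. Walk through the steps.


Reverse 'bay' character by character: 'yab'.

yab


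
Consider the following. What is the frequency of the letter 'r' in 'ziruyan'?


Letter 'r' in 'ziruyan': found at position(s) 3 = 1 occurrence(s).

1


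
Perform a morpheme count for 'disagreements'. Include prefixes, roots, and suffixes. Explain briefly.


Decomposition: dis- (prefix) + agree (root) + -ment (suffix) + -s (plural) = 4 morpheme(s)

4 morphemes


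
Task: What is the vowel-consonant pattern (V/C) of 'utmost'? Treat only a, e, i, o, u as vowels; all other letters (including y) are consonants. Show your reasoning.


Letter mapping: u = V, t = C, m = C, o = V, s = C, t = C.

VCCVCC


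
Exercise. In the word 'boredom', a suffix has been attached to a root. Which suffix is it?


The word 'boredom' = 'bore' (root) + '-dom' (suffix). The suffix is '-dom'.

dom


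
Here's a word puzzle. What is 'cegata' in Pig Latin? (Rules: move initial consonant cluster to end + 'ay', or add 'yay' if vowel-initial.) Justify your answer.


'cegata': move consonant cluster 'c' to end and add 'ay': 'egatacay'.

egatacay


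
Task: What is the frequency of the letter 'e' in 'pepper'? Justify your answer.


Letter 'e' in 'pepper': found at position(s) 2, 5 = 2 occurrence(s).

2


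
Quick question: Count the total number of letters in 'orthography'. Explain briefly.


Spell out 'orthography' and number each letter: o(1), r(2), t(3), h(4), o(5), g(6), r(7), a(8), p(9), h(10), y(11). Total: 11 letters.

11


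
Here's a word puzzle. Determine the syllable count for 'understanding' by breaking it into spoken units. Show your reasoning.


Break 'understanding' into syllables: un-der-stand-ing -> un | der | stand | ing = 4 syllables

4 syllables


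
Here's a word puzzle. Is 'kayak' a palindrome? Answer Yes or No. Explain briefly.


Forward: 'kayak'
Reversed: 'kayak'
They are identical.

Yes


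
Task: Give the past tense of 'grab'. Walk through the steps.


Apply rule: Double final consonant and add -ed. 'grab' becomes 'grabbed'.

grabbed


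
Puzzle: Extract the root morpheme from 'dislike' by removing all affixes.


Remove prefix 'dis' from 'dislike' to get root 'like'.

like


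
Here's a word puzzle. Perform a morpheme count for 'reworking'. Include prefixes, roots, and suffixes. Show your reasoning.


Decomposition: re- (prefix) + work (root) + -ing (suffix) = 3 morpheme(s)

3 morphemes


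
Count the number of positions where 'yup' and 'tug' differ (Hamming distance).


Alignment:
Position 1: 'y' vs 't' = DIFFER
Position 2: 'u' vs 'u' = match
Position 3: 'p' vs 'g' = DIFFER
Total differences: 2

2


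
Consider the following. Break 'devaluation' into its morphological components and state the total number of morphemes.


Step 1: Identify prefix: 'de' (meaning: reverse/remove)
Step 2: Identify root: 'value'
Step 3: Identify suffix(es): 'ation'
Decomposition: de- (prefix: reverse/remove) + value (root) + -ation (suffix: act of)
Total morphemes: 3

3 morphemes (de- (prefix: reverse/remove) + value (root) + -ation (suffix: act of))


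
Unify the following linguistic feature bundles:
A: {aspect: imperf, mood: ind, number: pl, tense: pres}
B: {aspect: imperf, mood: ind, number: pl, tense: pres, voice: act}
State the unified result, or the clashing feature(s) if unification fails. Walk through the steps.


Compare features:
aspect: A=imperf vs B=imperf -> unified: imperf
mood: A=ind vs B=ind -> unified: ind
number: A=pl vs B=pl -> unified: pl
tense: A=pres vs B=pres -> unified: pres
voice: A=_ vs B=act -> unified: act
No clashes found.

Unified: {aspect: imperf, mood: ind, number: pl, tense: pres, voice: act}


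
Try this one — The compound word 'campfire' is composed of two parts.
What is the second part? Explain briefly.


Split 'campfire' into 'camp' + 'fire'. The second part is 'fire'.

fire


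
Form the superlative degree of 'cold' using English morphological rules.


Apply superlative formation (add -est): 'cold' -> 'coldest'.

coldest


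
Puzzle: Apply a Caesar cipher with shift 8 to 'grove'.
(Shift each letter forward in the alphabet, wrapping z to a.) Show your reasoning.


Shift each letter by 8: g -> o, r -> z, o -> w, v -> d, e -> m. Result: 'ozwdm'.

ozwdm


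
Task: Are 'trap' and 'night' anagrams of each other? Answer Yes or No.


Sorted letters of 'trap': 'aprt'
Sorted letters of 'night': 'ghint'
They do not match.

No


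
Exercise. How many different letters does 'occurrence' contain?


Unique letters in 'occurrence': {c, e, n, o, r, u} = 6 distinct letters.

6


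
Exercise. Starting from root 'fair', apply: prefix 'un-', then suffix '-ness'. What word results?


Step 1: Add prefix 'un-' to 'fair' = 'unfair'
Step 2: Add suffix '-ness' to 'unfair' = 'unfairness'

unfairness


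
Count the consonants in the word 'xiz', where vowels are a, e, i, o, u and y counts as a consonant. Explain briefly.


Consonants in 'xiz': x, z = 2 consonants.

2


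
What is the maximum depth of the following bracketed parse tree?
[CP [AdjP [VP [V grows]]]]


Count bracket nesting levels:
'[' at pos 0: depth = 1
'[' at pos 4: depth = 2
'[' at pos 10: depth = 3
'[' at pos 14: depth = 4
Maximum depth reached: 4

4


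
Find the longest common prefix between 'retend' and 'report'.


Compare from the start: 2 characters match: 're'. Mismatch at position 3: 't' vs 'p'.

re


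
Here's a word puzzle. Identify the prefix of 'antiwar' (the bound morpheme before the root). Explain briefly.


The word 'antiwar' = 'anti' (prefix) + 'war' (root). The prefix is 'anti'.

anti


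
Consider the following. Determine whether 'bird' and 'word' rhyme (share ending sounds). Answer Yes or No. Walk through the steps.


Rime (stressed vowel + following sounds) of 'bird': -ird = /ɜːrd/
Rime of 'word': -ord = /ɜːrd/
/ɜːrd/ and /ɜːrd/ are the same ending sound, so the words rhyme.

Yes


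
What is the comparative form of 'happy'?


Apply comparative formation (consonant + y: change y to i, add -er): 'happy' -> 'happier'.

happier


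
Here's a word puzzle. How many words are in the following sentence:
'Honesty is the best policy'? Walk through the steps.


Split into words: Honesty | is | the | best | policy = 5 words.

5


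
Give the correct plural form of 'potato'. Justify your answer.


Apply rule: Add -es (consonant + o). 'potato' becomes 'potatoes'.

potatoes


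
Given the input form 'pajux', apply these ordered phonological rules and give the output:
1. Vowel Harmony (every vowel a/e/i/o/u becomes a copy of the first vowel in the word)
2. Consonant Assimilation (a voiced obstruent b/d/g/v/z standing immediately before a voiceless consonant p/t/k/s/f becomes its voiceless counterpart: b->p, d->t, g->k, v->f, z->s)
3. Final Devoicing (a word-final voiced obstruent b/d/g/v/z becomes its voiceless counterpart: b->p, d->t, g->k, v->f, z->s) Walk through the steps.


Starting form: 'pajux'
Rule 1: Vowel Harmony: all vowels become 'a' (matching first vowel). 'pajux' -> 'pajax'
Rule 2: Consonant Assimilation: no voiced obstruent (b/d/g/v/z) stands immediately before a voiceless consonant (p/t/k/s/f). No change.
Rule 3: Final Devoicing: final consonant 'x' is not one of the voiced obstruents b/d/g/v/z. No change.
Final form: 'pajax'

pajax


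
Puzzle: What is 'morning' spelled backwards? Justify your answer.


Reverse 'morning' character by character: 'gninrom'.

gninrom


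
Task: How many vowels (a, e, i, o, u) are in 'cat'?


Vowels in 'cat': a = 1 vowels.

1


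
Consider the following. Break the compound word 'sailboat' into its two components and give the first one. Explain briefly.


Split 'sailboat' into 'sail' + 'boat'. The first part is 'sail'.

sail


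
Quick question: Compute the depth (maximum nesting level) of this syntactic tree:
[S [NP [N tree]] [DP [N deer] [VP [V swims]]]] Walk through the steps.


Count bracket nesting levels:
'[' at pos 0: depth = 1
'[' at pos 3: depth = 2
'[' at pos 7: depth = 3
'[' at pos 17: depth = 2
'[' at pos 21: depth = 3
'[' at pos 30: depth = 3
'[' at pos 34: depth = 4
Maximum depth reached: 4

4


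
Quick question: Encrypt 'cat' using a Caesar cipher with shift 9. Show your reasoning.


Shift each letter by 9: c -> l, a -> j, t -> c. Result: 'ljc'.

ljc


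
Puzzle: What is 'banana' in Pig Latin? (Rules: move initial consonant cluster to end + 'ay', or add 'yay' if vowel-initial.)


'banana': move consonant cluster 'b' to end and add 'ay': 'ananabay'.

ananabay


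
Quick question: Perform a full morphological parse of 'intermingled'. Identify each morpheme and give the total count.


Step 1: Identify prefix: 'inter' (meaning: between)
Step 2: Identify root: 'mingle'
Step 3: Identify suffix(es): 'ed'
Decomposition: inter- (prefix: between) + mingle (root) + -ed (suffix: past)
Total morphemes: 3

3 morphemes (inter- (prefix: between) + mingle (root) + -ed (suffix: past))


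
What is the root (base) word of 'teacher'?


Remove suffix '-er' from 'teacher' to get root 'teach'.

teach


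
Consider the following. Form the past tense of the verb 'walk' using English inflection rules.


Apply rule: Add -ed. 'walk' becomes 'walked'.

walked


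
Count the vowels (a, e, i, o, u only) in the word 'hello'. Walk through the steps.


Vowels in 'hello': e, o = 2 vowels.

2


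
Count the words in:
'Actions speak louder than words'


Split into words: Actions | speak | louder | than | words = 5 words.

5


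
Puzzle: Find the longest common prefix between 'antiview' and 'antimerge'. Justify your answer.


Compare from the start: 4 characters match: 'anti'. Mismatch at position 5: 'v' vs 'm'.

anti


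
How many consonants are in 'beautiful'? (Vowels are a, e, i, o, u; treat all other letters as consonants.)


Consonants in 'beautiful': b, t, f, l = 4 consonants.

4


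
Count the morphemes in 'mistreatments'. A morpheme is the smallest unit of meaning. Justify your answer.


Decomposition: mis- (prefix) + treat (root) + -ment (suffix) + -s (plural) = 4 morpheme(s)

4 morphemes


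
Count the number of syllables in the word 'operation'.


Break 'operation' into syllables: op-er-a-tion -> op | er | a | tion = 4 syllables

4 syllables


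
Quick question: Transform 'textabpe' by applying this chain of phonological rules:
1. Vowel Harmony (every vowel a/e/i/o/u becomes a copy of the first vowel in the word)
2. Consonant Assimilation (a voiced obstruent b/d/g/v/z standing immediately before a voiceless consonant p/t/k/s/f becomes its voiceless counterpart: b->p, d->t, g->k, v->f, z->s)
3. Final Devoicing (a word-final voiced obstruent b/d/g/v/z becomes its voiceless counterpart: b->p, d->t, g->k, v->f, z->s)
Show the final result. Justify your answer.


Starting form: 'textabpe'
Rule 1: Vowel Harmony: all vowels become 'e' (matching first vowel). 'textabpe' -> 'textebpe'
Rule 2: Consonant Assimilation: voiced obstruent before voiceless consonant becomes voiceless ('bp' -> 'pp'). 'textebpe' -> 'texteppe'
Rule 3: Final Devoicing: the word ends in the vowel 'e', not a consonant. No change.
Final form: 'texteppe'

texteppe


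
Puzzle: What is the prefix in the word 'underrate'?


The word 'underrate' = 'under' (prefix) + 'rate' (root). The prefix is 'under'.

under


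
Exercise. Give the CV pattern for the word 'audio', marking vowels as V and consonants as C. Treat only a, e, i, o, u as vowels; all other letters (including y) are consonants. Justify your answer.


Letter mapping: a = V, u = V, d = C, i = V, o = V.

VVCVV


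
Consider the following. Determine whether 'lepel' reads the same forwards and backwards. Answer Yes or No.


Forward: 'lepel'
Reversed: 'lepel'
They are identical.

Yes


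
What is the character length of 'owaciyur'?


Spell out 'owaciyur' and number each letter: o(1), w(2), a(3), c(4), i(5), y(6), u(7), r(8). Total: 8 letters.

8


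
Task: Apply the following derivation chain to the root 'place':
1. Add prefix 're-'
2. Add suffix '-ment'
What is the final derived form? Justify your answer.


Step 1: Add prefix 're-' to 'place' = 'replace'
Step 2: Add suffix '-ment' to 'replace' = 'replacement'

replacement


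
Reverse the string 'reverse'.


Reverse 'reverse' character by character: 'esrever'.

esrever


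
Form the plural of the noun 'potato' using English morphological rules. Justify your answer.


Apply rule: Add -es (consonant + o). 'potato' becomes 'potatoes'.

potatoes


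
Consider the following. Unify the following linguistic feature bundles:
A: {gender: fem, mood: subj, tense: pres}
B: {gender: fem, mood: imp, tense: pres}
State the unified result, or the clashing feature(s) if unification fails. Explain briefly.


Compare features:
gender: A=fem vs B=fem -> unified: fem
mood: A=subj vs B=imp -> CLASH
tense: A=pres vs B=pres -> unified: pres
Clash detected on feature 'mood' (subj vs imp); unification fails.

CLASH on 'mood' (subj vs imp)


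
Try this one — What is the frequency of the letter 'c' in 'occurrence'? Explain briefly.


Letter 'c' in 'occurrence': found at position(s) 2, 3, 9 = 3 occurrence(s).

3


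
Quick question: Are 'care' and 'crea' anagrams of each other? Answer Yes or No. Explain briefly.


Sorted letters of 'care': 'acer'
Sorted letters of 'crea': 'acer'
They match.

Yes


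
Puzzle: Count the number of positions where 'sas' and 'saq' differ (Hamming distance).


Alignment:
Position 1: 's' vs 's' = match
Position 2: 'a' vs 'a' = match
Position 3: 's' vs 'q' = DIFFER
Total differences: 1

1


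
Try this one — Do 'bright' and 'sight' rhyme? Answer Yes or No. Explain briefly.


Rime (stressed vowel + following sounds) of 'bright': -ight = /aɪt/
Rime of 'sight': -ight = /aɪt/
/aɪt/ and /aɪt/ are the same ending sound, so the words rhyme.

Yes


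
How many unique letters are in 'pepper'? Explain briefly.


Unique letters in 'pepper': {e, p, r} = 3 distinct letters.

3


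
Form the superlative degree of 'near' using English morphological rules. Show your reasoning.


Apply superlative formation (add -est): 'near' -> 'nearest'.

nearest


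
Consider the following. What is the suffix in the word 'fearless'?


The word 'fearless' = 'fear' (root) + '-less' (suffix). The suffix is '-less'.

less


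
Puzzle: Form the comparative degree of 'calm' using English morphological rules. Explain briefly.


Apply comparative formation (add -er): 'calm' -> 'calmer'.

calmer


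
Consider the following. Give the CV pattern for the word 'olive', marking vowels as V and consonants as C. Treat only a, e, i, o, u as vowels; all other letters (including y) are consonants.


Letter mapping: o = V, l = C, i = V, v = C, e = V.

VCVCV


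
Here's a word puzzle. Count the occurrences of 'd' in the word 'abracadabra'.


Letter 'd' in 'abracadabra': found at position(s) 7 = 1 occurrence(s).

1


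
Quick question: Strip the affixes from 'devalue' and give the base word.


Remove prefix 'de' from 'devalue' to get root 'value'.

value


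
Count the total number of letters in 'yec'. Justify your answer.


Spell out 'yec' and number each letter: y(1), e(2), c(3). Total: 3 letters.

3


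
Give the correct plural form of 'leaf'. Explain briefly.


Apply rule: Change -f to -ves. 'leaf' becomes 'leaves'.

leaves


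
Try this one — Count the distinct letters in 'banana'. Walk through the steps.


Unique letters in 'banana': {a, b, n} = 3 distinct letters.

3


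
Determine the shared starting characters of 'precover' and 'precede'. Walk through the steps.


Compare from the start: 4 characters match: 'prec'. Mismatch at position 5: 'o' vs 'e'.

prec


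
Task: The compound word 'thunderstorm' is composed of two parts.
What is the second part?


Split 'thunderstorm' into 'thunder' + 'storm'. The second part is 'storm'.

storm


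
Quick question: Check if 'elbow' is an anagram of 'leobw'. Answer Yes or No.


Sorted letters of 'elbow': 'below'
Sorted letters of 'leobw': 'below'
They match.

Yes


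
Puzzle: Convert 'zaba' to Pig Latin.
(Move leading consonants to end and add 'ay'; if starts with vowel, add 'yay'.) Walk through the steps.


'zaba': move consonant cluster 'z' to end and add 'ay': 'abazay'.

abazay


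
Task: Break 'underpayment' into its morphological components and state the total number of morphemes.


Step 1: Identify prefix: 'under' (meaning: beneath/insufficient)
Step 2: Identify root: 'pay'
Step 3: Identify suffix(es): 'ment'
Decomposition: under- (prefix: beneath/insufficient) + pay (root) + -ment (suffix: action/result)
Total morphemes: 3

3 morphemes (under- (prefix: beneath/insufficient) + pay (root) + -ment (suffix: action/result))


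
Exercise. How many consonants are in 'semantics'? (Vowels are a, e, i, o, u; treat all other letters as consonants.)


Consonants in 'semantics': s, m, n, t, c, s = 6 consonants.

6


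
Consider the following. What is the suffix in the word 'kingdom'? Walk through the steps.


The word 'kingdom' = 'king' (root) + '-dom' (suffix). The suffix is '-dom'.

dom


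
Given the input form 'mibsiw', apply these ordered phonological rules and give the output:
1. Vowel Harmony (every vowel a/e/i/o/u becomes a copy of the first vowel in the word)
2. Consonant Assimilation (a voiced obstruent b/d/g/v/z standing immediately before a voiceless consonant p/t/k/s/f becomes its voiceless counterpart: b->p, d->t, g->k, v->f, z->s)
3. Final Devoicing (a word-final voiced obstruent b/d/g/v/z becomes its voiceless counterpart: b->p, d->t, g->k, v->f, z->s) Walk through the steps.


Starting form: 'mibsiw'
Rule 1: Vowel Harmony: all vowels already match. No change.
Rule 2: Consonant Assimilation: voiced obstruent before voiceless consonant becomes voiceless ('bs' -> 'ps'). 'mibsiw' -> 'mipsiw'
Rule 3: Final Devoicing: final consonant 'w' is not one of the voiced obstruents b/d/g/v/z. No change.
Final form: 'mipsiw'

mipsiw


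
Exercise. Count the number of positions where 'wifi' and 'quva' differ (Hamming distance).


Alignment:
Position 1: 'w' vs 'q' = DIFFER
Position 2: 'i' vs 'u' = DIFFER
Position 3: 'f' vs 'v' = DIFFER
Position 4: 'i' vs 'a' = DIFFER
Total differences: 4

4


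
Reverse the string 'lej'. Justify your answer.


Reverse 'lej' character by character: 'jel'.

jel


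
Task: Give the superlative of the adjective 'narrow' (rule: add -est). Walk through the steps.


Apply superlative formation (add -est): 'narrow' -> 'narrowest'.

narrowest


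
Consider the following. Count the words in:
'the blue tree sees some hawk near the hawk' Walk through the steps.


Split into words: the | blue | tree | sees | some | hawk | near | the | hawk = 9 words.

9


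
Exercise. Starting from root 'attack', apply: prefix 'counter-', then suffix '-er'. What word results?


Step 1: Add prefix 'counter-' to 'attack' = 'counterattack'
Step 2: Add suffix '-er' to 'counterattack' = 'counterattacker'

counterattacker


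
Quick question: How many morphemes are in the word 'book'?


Decomposition: book (free morpheme) = 1 morpheme(s)

1 morphemes
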